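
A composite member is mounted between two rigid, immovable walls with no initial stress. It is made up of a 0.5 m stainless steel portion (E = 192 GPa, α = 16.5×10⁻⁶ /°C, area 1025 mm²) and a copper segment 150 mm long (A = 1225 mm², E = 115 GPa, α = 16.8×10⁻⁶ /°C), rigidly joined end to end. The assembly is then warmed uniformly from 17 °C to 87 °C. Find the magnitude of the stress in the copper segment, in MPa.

With the walls removed the bar would change length by δ_free = Σ αᵢΔT Lᵢ = 16.5×10⁻⁶×70×500 + 16.8×10⁻⁶×70×150 = 0.7539 mm.
The rigid supports impose zero overall length change; the single axial force P common to all segments must satisfy P Σ Lᵢ/(AᵢEᵢ) = δ_free.
The series flexibility is Σ Lᵢ/(AᵢEᵢ) = 500/(1025×192×10³) + 150/(1225×115×10³) = 3.605×10⁻⁶ mm/N.
Hence P = δ_free / Σ(L/AE) = 0.7539/3.605×10⁻⁶ = 209.1 kN (compressive).
σ_{copper} = P / A = 209100 / 1225 = 170.7 MPa.

σ ≈ 171 MPa (compressive)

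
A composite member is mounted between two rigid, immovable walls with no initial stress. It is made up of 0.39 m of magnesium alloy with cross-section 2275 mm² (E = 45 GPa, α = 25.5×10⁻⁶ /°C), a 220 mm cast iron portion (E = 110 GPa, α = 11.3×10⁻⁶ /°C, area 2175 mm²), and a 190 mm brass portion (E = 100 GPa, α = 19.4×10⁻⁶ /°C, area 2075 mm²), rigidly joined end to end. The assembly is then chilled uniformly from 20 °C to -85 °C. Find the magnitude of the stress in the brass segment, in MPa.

Free thermal contraction of the whole bar: Σ αᵢΔT Lᵢ = 25.5×10⁻⁶×105×390 + 11.3×10⁻⁶×105×220 + 19.4×10⁻⁶×105×190 = 1.692 mm.
Since the ends are fixed, an axial force P builds up, equal in every segment, with P · Σ Lᵢ/(AᵢEᵢ) = δ_free.
The series flexibility is Σ Lᵢ/(AᵢEᵢ) = 390/(2275×45×10³) + 220/(2175×110×10³) + 190/(2075×100×10³) = 5.645×10⁻⁶ mm/N.
So P = 1.692 / 5.645×10⁻⁶ = 299.8 kN, tensile.
σ_{brass} = P / A = 299800 / 2075 = 144.5 MPa.

σ ≈ 144 MPa (tensile)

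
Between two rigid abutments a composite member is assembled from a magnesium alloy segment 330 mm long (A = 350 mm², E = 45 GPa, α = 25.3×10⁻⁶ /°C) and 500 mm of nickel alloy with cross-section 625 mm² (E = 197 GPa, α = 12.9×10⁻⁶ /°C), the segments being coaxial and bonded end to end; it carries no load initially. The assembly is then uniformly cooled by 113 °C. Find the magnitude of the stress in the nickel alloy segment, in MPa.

σ ≈ 107 MPa (tensile)

Free thermal contraction of the whole bar: Σ αᵢΔT Lᵢ = 25.3×10⁻⁶×113×330 + 12.9×10⁻⁶×113×500 = 1.672 mm.
Since the ends are fixed, an axial force P builds up, equal in every segment, with P · Σ Lᵢ/(AᵢEᵢ) = δ_free.
Σ Lᵢ/(AᵢEᵢ) = 330/(350×45×10³) + 500/(625×197×10³) = 2.501×10⁻⁵ mm/N.
So P = 1.672 / 2.501×10⁻⁵ = 66.86 kN, tensile.
σ_{nickel alloy} = P / A = 66860 / 625 = 107 MPa.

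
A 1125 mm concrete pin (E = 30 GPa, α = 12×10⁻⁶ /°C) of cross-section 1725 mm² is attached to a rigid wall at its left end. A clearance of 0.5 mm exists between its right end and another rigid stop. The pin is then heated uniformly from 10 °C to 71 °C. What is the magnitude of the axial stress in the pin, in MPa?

Free thermal elongation = αΔT L = 12×10⁻⁶ × 61 × 1125 = 0.8235 mm.
The gap closes (δ_free > 0.5 mm) and the wall then resists a further 0.8235 − 0.5 = 0.3235 mm of expansion.
Compatibility: PL/(AE) = 0.3235 mm, so σ = P/A = E × (0.3235/1125) = 8.627 MPa.

σ ≈ 8.63 MPa (compressive)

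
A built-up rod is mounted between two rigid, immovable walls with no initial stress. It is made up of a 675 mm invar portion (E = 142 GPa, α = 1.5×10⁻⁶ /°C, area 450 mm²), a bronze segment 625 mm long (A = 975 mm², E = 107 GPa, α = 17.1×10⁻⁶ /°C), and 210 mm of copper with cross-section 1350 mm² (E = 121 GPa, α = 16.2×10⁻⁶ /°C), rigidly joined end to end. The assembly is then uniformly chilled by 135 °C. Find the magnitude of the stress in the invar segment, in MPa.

If the supports were absent, the total length change would be Σ αᵢΔT Lᵢ = 1.5×10⁻⁶×135×675 + 17.1×10⁻⁶×135×625 + 16.2×10⁻⁶×135×210 = 2.039 mm.
The walls prevent any net length change, so an axial force P (same in every segment) develops. Compatibility: P · Σ Lᵢ/(AᵢEᵢ) = δ_free.
The series flexibility is Σ Lᵢ/(AᵢEᵢ) = 675/(450×142×10³) + 625/(975×107×10³) + 210/(1350×121×10³) = 1.784×10⁻⁵ mm/N.
So P = 2.039 / 1.784×10⁻⁵ = 114.3 kN, tensile.
σ_{invar} = P / A = 114300 / 450 = 254 MPa.

σ ≈ 254 MPa (tensile)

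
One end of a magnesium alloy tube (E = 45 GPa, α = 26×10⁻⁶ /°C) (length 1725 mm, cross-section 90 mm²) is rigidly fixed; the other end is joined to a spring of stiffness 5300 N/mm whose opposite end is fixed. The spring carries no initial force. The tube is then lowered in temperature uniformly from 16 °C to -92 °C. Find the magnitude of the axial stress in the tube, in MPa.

Free thermal contraction: δ_free = αΔT L = 26×10⁻⁶ × 108 × 1725 = 4.844 mm.
With a force P in the spring, the elastic change of the tube is PL/(AE) and that of the spring is P/k; compatibility requires their sum to equal δ_free.
P [ L/(AE) + 1/k ] = δ_free → P [ 1725/(90×45×10³) + 1/(5300) ] = 4.844.
P = 4.844 / 0.0006146 = 7881 N.
σ = P/A = 7881/90 = 87.57 MPa.

σ ≈ 87.6 MPa (tensile)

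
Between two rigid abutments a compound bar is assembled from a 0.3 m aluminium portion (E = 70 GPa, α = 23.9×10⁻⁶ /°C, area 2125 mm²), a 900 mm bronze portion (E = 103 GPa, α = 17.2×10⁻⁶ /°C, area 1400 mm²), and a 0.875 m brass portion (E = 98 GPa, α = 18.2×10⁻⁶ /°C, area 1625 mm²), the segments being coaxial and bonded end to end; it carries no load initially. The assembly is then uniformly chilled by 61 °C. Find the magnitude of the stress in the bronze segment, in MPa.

If the supports were absent, the total length change would be Σ αᵢΔT Lᵢ = 23.9×10⁻⁶×61×300 + 17.2×10⁻⁶×61×900 + 18.2×10⁻⁶×61×875 = 2.353 mm.
The walls prevent any net length change, so an axial force P (same in every segment) develops. Compatibility: P · Σ Lᵢ/(AᵢEᵢ) = δ_free.
Σ Lᵢ/(AᵢEᵢ) = 300/(2125×70×10³) + 900/(1400×103×10³) + 875/(1625×98×10³) = 1.375×10⁻⁵ mm/N.
P = 2.353 / 1.375×10⁻⁵ = 171100 N = 171.1 kN, tensile.
σ_{bronze} = P / A = 171100 / 1400 = 122.2 MPa.

σ ≈ 122 MPa (tensile)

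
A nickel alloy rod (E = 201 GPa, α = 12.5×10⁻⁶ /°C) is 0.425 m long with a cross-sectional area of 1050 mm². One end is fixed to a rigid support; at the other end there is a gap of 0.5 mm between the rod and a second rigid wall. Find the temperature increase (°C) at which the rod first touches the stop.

Contact occurs when the free expansion equals the gap: αΔT L = 0.5 mm.
So ΔT = g/(αL) = 0.5/(12.5×10⁻⁶ × 425) = 94.12 °C.

ΔT ≈ 94.1 °C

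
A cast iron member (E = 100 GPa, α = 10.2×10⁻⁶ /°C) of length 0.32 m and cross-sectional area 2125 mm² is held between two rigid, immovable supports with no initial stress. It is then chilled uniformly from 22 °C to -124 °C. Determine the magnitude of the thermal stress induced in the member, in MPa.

With length fixed, the mechanical strain must cancel the thermal strain αΔT = 10.2×10⁻⁶ × 146 = 1489.2×10⁻⁶.
The stress required to suppress this strain is σ = Eε = 100×10³ × 1489.2×10⁻⁶ = 148.9 MPa, tensile since the member is trying to contract.

σ ≈ 149 MPa (tensile)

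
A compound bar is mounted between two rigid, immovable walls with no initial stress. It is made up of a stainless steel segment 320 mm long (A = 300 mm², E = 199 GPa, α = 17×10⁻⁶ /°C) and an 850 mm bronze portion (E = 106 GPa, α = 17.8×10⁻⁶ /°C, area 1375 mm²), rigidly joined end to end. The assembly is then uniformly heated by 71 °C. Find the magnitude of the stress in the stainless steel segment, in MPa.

If the supports were absent, the total length change would be Σ αᵢΔT Lᵢ = 17×10⁻⁶×71×320 + 17.8×10⁻⁶×71×850 = 1.46 mm.
The rigid supports impose zero overall length change; the single axial force P common to all segments must satisfy P Σ Lᵢ/(AᵢEᵢ) = δ_free.
Σ Lᵢ/(AᵢEᵢ) = 320/(300×199×10³) + 850/(1375×106×10³) = 1.119×10⁻⁵ mm/N.
Hence P = δ_free / Σ(L/AE) = 1.46/1.119×10⁻⁵ = 130.5 kN (compressive).
σ_{stainless steel} = P / A = 130500 / 300 = 435 MPa.

σ ≈ 435 MPa (compressive)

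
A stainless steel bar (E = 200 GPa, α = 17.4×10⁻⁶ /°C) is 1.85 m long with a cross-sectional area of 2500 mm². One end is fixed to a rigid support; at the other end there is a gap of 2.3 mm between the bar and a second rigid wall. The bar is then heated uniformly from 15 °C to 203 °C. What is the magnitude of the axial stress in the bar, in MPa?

σ ≈ 406 MPa (compressive)

Unrestrained expansion: δ_free = αΔT L = 17.4×10⁻⁶ × 188 × 1850 = 6.052 mm.
The gap closes (δ_free > 2.3 mm) and the wall then resists a further 6.052 − 2.3 = 3.752 mm of expansion.
Compatibility: PL/(AE) = 3.752 mm, so σ = P/A = E × (3.752/1850) = 405.6 MPa.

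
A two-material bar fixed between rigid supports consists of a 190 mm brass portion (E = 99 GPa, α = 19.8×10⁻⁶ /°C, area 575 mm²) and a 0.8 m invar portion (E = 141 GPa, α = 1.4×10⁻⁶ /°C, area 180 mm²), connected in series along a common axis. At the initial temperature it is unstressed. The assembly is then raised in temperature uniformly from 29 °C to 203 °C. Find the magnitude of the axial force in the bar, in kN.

P ≈ 24.4 kN (compressive)

If the supports were absent, the total length change would be Σ αᵢΔT Lᵢ = 19.8×10⁻⁶×174×190 + 1.4×10⁻⁶×174×800 = 0.8495 mm.
The walls prevent any net length change, so an axial force P (same in every segment) develops. Compatibility: P · Σ Lᵢ/(AᵢEᵢ) = δ_free.
The series flexibility is Σ Lᵢ/(AᵢEᵢ) = 190/(575×99×10³) + 800/(180×141×10³) = 3.486×10⁻⁵ mm/N.
P = 0.8495 / 3.486×10⁻⁵ = 24370 N = 24.37 kN, compressive.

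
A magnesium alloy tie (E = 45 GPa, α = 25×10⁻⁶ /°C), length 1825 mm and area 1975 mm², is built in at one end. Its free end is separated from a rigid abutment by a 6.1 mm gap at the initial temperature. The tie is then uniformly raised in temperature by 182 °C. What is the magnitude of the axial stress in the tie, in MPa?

If the wall were absent the tie would grow by αΔT L = 25×10⁻⁶ × 182 × 1825 = 8.304 mm.
The gap closes (δ_free > 6.1 mm) and the wall then resists a further 8.304 − 6.1 = 2.204 mm of expansion.
So σ = E(δ_free − g)/L = 45×10³ × 2.204/1825 = 54.34 MPa.

σ ≈ 54.3 MPa (compressive)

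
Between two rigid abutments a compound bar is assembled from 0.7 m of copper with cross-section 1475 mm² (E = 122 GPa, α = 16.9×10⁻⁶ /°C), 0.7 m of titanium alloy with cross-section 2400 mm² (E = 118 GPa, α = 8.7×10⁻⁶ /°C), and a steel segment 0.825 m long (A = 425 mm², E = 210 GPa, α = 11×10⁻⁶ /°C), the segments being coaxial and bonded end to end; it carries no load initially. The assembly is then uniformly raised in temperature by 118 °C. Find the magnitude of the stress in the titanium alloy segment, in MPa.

σ ≈ 85.1 MPa (compressive)

With the walls removed the bar would change length by δ_free = Σ αᵢΔT Lᵢ = 16.9×10⁻⁶×118×700 + 8.7×10⁻⁶×118×700 + 11×10⁻⁶×118×825 = 3.185 mm.
The walls prevent any net length change, so an axial force P (same in every segment) develops. Compatibility: P · Σ Lᵢ/(AᵢEᵢ) = δ_free.
Σ Lᵢ/(AᵢEᵢ) = 700/(1475×122×10³) + 700/(2400×118×10³) + 825/(425×210×10³) = 1.561×10⁻⁵ mm/N.
So P = 3.185 / 1.561×10⁻⁵ = 204.1 kN, compressive.
σ_{titanium alloy} = P / A = 204100 / 2400 = 85.05 MPa.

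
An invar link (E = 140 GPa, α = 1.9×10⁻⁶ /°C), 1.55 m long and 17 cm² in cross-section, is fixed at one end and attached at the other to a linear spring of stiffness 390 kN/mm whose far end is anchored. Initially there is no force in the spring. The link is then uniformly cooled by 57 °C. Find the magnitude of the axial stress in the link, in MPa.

Free thermal contraction: δ_free = αΔT L = 1.9×10⁻⁶ × 57 × 1550 = 0.1679 mm.
With a force P in the spring, the elastic change of the link is PL/(AE) and that of the spring is P/k; compatibility requires their sum to equal δ_free.
P [ L/(AE) + 1/k ] = δ_free → P [ 1550/(1700×140×10³) + 1/(390×10³) ] = 0.1679.
P = 0.1679 / 9.077×10⁻⁶ = 18490 N.
σ = P/A = 18490/1700 = 10.88 MPa.

σ ≈ 10.9 MPa (tensile)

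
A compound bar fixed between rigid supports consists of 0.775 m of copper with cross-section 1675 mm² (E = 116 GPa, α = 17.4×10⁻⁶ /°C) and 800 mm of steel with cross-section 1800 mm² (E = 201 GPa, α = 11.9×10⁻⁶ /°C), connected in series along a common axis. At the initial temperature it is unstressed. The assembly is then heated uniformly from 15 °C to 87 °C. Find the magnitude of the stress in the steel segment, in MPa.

σ ≈ 148 MPa (compressive)

Free thermal expansion of the whole bar: Σ αᵢΔT Lᵢ = 17.4×10⁻⁶×72×775 + 11.9×10⁻⁶×72×800 = 1.656 mm.
The rigid supports impose zero overall length change; the single axial force P common to all segments must satisfy P Σ Lᵢ/(AᵢEᵢ) = δ_free.
The series flexibility is Σ Lᵢ/(AᵢEᵢ) = 775/(1675×116×10³) + 800/(1800×201×10³) = 6.2×10⁻⁶ mm/N.
P = 1.656 / 6.2×10⁻⁶ = 267200 N = 267.2 kN, compressive.
σ_{steel} = P / A = 267200 / 1800 = 148.4 MPa.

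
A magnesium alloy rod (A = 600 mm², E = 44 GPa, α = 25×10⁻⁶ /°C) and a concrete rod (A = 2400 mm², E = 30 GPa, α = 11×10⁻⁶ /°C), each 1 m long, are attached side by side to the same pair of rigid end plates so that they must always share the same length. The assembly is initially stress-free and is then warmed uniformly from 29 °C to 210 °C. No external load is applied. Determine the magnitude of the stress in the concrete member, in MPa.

σ ≈ 20.4 MPa (tensile)

Both members must finish at the same length. With the larger α, the magnesium alloy tends to over-expand; the plates restrain it, putting the magnesium alloy in compression and the concrete in tension. With no external load the two internal forces are equal and opposite, magnitude P.
Compatibility of the two members (thermal + elastic change equal): (α₁ − α₂)ΔT = P·[1/(A₁E₁) + 1/(A₂E₂)].
|α₁ − α₂|·ΔT = 14×10⁻⁶ × 181 = 0.002534.
1/(A₁E₁) + 1/(A₂E₂) = 1/(600×44×10³) + 1/(2400×30×10³) = 5.177×10⁻⁸ N⁻¹.
So P = 0.002534 / 5.177×10⁻⁸ = 48.95 kN.
σ_{concrete} = P/A₂ = 48950/2400 = 20.4 MPa, tensile.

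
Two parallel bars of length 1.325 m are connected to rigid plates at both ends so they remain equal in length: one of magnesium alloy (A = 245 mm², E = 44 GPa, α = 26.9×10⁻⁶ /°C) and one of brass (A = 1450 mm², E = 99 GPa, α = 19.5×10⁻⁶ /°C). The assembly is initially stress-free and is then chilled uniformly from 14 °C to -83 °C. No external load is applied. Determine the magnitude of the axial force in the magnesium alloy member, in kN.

The magnesium alloy has the larger α, so on cooling it would change length more than the brass if both were free. The rigid plates force a common final length, so the magnesium alloy is put into tension and the brass into compression, with equal and opposite forces P (no external load).
Equating the net (thermal + elastic) strains gives |α₁ − α₂|·ΔT = P·[1/(A₁E₁) + 1/(A₂E₂)].
|α₁ − α₂|·ΔT = 7.4×10⁻⁶ × 97 = 0.0007178.
1/(A₁E₁) + 1/(A₂E₂) = 1/(245×44×10³) + 1/(1450×99×10³) = 9.973×10⁻⁸ N⁻¹.
P = 0.0007178 / 9.973×10⁻⁸ = 7197 N = 7.197 kN.

P ≈ 7.2 kN (tensile in the magnesium alloy)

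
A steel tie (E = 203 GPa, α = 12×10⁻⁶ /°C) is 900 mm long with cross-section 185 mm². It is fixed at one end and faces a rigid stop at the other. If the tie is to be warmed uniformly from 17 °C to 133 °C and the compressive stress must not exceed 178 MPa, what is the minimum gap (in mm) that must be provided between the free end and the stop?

Free expansion if unrestrained: δ_free = αΔT L = 12×10⁻⁶ × 116 × 900 = 1.253 mm.
At the allowable stress the elastic shortening the wall may impose is σL/E = 178 × 900 / (203×10³) = 0.7892 mm.
The gap must absorb the remainder: g_min = 1.253 − 0.7892 = 0.4636 mm.

g ≈ 0.464 mm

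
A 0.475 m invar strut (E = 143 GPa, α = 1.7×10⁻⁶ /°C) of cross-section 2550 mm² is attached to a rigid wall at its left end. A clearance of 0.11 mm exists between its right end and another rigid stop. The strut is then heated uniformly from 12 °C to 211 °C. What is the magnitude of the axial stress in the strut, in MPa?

σ ≈ 15.3 MPa (compressive)

If the wall were absent the strut would grow by αΔT L = 1.7×10⁻⁶ × 199 × 475 = 0.1607 mm.
After closing the 0.11 mm clearance, 0.1607 − 0.11 = 0.05069 mm of expansion remains to be suppressed by the wall.
So σ = E(δ_free − g)/L = 143×10³ × 0.05069/475 = 15.26 MPa.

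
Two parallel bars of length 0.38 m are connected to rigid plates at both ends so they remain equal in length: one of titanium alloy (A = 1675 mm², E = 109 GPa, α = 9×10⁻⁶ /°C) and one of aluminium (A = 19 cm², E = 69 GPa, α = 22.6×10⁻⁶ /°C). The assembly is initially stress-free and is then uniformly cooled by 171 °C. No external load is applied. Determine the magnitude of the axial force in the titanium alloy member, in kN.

P ≈ 177 kN (compressive in the titanium alloy)

Equilibrium of a rigid end plate with no external load gives equal and opposite internal forces ±P in the two members. Since α_{aluminium} > α_{titanium alloy}, cooling drives the aluminium into tension and the titanium alloy into compression.
Equating the net (thermal + elastic) strains gives |α₁ − α₂|·ΔT = P·[1/(A₁E₁) + 1/(A₂E₂)].
|α₁ − α₂|·ΔT = 13.6×10⁻⁶ × 171 = 0.002326.
1/(A₁E₁) + 1/(A₂E₂) = 1/(1675×109×10³) + 1/(1900×69×10³) = 1.31×10⁻⁸ N⁻¹.
P = 0.002326 / 1.31×10⁻⁸ = 177500 N = 177.5 kN.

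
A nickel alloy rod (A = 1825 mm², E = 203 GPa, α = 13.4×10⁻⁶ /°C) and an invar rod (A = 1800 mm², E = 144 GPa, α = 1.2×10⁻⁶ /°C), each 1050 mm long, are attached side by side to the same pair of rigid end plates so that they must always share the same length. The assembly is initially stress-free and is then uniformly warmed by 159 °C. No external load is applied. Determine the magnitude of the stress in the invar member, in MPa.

σ ≈ 164 MPa (tensile)

Equilibrium of a rigid end plate with no external load gives equal and opposite internal forces ±P in the two members. Since α_{nickel alloy} > α_{invar}, heating drives the nickel alloy into compression and the invar into tension.
Equating the net (thermal + elastic) strains gives |α₁ − α₂|·ΔT = P·[1/(A₁E₁) + 1/(A₂E₂)].
|α₁ − α₂|·ΔT = 12.2×10⁻⁶ × 159 = 0.00194.
1/(A₁E₁) + 1/(A₂E₂) = 1/(1825×203×10³) + 1/(1800×144×10³) = 6.557×10⁻⁹ N⁻¹.
So P = 0.00194 / 6.557×10⁻⁹ = 295.8 kN.
σ_{invar} = P/A₂ = 295800/1800 = 164.3 MPa, tensile.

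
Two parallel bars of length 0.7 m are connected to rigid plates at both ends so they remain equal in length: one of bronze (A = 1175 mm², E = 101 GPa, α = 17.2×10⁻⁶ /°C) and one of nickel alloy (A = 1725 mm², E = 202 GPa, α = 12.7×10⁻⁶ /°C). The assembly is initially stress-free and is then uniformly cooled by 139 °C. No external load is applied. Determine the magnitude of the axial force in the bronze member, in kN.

The bronze has the larger α, so on cooling it would change length more than the nickel alloy if both were free. The rigid plates force a common final length, so the bronze is put into tension and the nickel alloy into compression, with equal and opposite forces P (no external load).
Equating the net (thermal + elastic) strains gives |α₁ − α₂|·ΔT = P·[1/(A₁E₁) + 1/(A₂E₂)].
|α₁ − α₂|·ΔT = 4.5×10⁻⁶ × 139 = 0.0006255.
1/(A₁E₁) + 1/(A₂E₂) = 1/(1175×101×10³) + 1/(1725×202×10³) = 1.13×10⁻⁸ N⁻¹.
So P = 0.0006255 / 1.13×10⁻⁸ = 55.37 kN.

P ≈ 55.4 kN (tensile in the bronze)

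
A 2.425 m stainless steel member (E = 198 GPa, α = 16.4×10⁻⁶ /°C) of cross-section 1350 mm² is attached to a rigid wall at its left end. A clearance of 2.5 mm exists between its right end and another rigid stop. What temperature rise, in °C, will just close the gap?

The gap closes when αΔT L = 2.5 mm, since the member is still unstressed at that instant.
ΔT = 2.5 / (16.4×10⁻⁶ × 2425) = 62.86 °C.

ΔT ≈ 62.9 °C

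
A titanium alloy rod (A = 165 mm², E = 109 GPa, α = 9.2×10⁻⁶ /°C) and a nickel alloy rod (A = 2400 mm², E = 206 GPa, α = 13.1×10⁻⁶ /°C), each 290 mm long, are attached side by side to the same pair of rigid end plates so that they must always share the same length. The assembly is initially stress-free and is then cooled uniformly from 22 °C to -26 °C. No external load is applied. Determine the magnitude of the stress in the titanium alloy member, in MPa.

Equilibrium of a rigid end plate with no external load gives equal and opposite internal forces ±P in the two members. Since α_{nickel alloy} > α_{titanium alloy}, cooling drives the nickel alloy into tension and the titanium alloy into compression.
Equating the net (thermal + elastic) strains gives |α₁ − α₂|·ΔT = P·[1/(A₁E₁) + 1/(A₂E₂)].
|α₁ − α₂|·ΔT = 3.9×10⁻⁶ × 48 = 0.0001872.
1/(A₁E₁) + 1/(A₂E₂) = 1/(165×109×10³) + 1/(2400×206×10³) = 5.762×10⁻⁸ N⁻¹.
P = 0.0001872 / 5.762×10⁻⁸ = 3249 N = 3.249 kN.
σ_{titanium alloy} = P/A₁ = 3249/165 = 19.69 MPa, compressive.

σ ≈ 19.7 MPa (compressive)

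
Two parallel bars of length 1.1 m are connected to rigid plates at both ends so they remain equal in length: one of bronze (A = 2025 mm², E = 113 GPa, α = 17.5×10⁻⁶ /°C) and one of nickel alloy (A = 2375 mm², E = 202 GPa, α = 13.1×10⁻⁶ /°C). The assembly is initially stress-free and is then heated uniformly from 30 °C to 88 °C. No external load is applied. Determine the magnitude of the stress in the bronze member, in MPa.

Equilibrium of a rigid end plate with no external load gives equal and opposite internal forces ±P in the two members. Since α_{bronze} > α_{nickel alloy}, heating drives the bronze into compression and the nickel alloy into tension.
Compatibility of the two members (thermal + elastic change equal): (α₁ − α₂)ΔT = P·[1/(A₁E₁) + 1/(A₂E₂)].
|α₁ − α₂|·ΔT = 4.4×10⁻⁶ × 58 = 0.0002552.
1/(A₁E₁) + 1/(A₂E₂) = 1/(2025×113×10³) + 1/(2375×202×10³) = 6.455×10⁻⁹ N⁻¹.
P = 0.0002552 / 6.455×10⁻⁹ = 39540 N = 39.54 kN.
σ_{bronze} = P/A₁ = 39540/2025 = 19.52 MPa, compressive.

σ ≈ 19.5 MPa (compressive)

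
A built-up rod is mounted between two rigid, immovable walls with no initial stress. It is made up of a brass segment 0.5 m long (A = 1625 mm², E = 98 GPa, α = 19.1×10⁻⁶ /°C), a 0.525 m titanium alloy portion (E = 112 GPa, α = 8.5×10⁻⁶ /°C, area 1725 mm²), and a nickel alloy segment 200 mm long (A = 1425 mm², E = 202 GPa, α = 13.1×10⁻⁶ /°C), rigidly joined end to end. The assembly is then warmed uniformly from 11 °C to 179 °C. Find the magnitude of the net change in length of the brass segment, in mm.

Free thermal expansion of the whole bar: Σ αᵢΔT Lᵢ = 19.1×10⁻⁶×168×500 + 8.5×10⁻⁶×168×525 + 13.1×10⁻⁶×168×200 = 2.794 mm.
The walls prevent any net length change, so an axial force P (same in every segment) develops. Compatibility: P · Σ Lᵢ/(AᵢEᵢ) = δ_free.
Σ Lᵢ/(AᵢEᵢ) = 500/(1625×98×10³) + 525/(1725×112×10³) + 200/(1425×202×10³) = 6.552×10⁻⁶ mm/N.
So P = 2.794 / 6.552×10⁻⁶ = 426.5 kN, compressive.
For the brass segment, free thermal change = 19.1×10⁻⁶×168×500 = 1.604 mm and elastic change from P = 426500×500/(1625×98×10³) = 1.339 mm; these oppose, so the net change is 0.265 mm (segment lengthens).

|ΔL| ≈ 0.265 mm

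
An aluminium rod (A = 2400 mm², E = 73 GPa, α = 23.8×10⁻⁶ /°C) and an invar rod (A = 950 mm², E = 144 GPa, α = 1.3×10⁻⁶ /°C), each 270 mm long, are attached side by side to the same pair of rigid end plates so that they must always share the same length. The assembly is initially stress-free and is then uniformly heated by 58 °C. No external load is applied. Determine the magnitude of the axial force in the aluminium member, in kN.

The aluminium has the larger α, so on heating it would change length more than the invar if both were free. The rigid plates force a common final length, so the aluminium is put into compression and the invar into tension, with equal and opposite forces P (no external load).
Setting the final lengths equal and cancelling L: (α₁ − α₂)ΔT = P/(A₁E₁) + P/(A₂E₂).
|α₁ − α₂|·ΔT = 22.5×10⁻⁶ × 58 = 0.001305.
1/(A₁E₁) + 1/(A₂E₂) = 1/(2400×73×10³) + 1/(950×144×10³) = 1.302×10⁻⁸ N⁻¹.
P = 0.001305 / 1.302×10⁻⁸ = 100200 N = 100.2 kN.

P ≈ 100 kN (compressive in the aluminium)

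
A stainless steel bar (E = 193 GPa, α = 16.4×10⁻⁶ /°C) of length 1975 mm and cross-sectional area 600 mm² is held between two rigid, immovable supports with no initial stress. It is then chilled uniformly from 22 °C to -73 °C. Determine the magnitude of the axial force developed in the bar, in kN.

With zero net strain, σ = E·αΔT = 193 GPa × 16.4×10⁻⁶ × 95 = 300.7 MPa.
Axial force P = σA = 300.7 × 600 = 180400 N = 180.4 kN, tensile.

P ≈ 180 kN (tensile)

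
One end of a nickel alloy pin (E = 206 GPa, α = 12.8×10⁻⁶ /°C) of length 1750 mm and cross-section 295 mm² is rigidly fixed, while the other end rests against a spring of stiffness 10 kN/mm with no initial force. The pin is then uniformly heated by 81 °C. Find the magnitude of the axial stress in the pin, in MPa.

Free thermal expansion: δ_free = αΔT L = 12.8×10⁻⁶ × 81 × 1750 = 1.814 mm.
Let P be the compressive force at the spring. The pin shortens elastically by PL/(AE) and the spring compresses by P/k; together these equal δ_free.
So P = δ_free / [L/(AE) + 1/k] = 1.814 / [ 1750/(295×206×10³) + 1/(10×10³) ].
P = 1.814 / 0.0001288 = 14090 N.
σ = P/A = 14090/295 = 47.75 MPa.

σ ≈ 47.8 MPa (compressive)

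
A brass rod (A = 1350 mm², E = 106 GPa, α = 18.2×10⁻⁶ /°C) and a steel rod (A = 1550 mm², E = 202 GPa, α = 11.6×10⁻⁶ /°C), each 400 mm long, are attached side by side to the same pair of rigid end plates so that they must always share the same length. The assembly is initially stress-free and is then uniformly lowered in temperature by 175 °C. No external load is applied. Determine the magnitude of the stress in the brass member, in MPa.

σ ≈ 84 MPa (tensile)

Equilibrium of a rigid end plate with no external load gives equal and opposite internal forces ±P in the two members. Since α_{brass} > α_{steel}, cooling drives the brass into tension and the steel into compression.
Setting the final lengths equal and cancelling L: (α₁ − α₂)ΔT = P/(A₁E₁) + P/(A₂E₂).
|α₁ − α₂|·ΔT = 6.6×10⁻⁶ × 175 = 0.001155.
1/(A₁E₁) + 1/(A₂E₂) = 1/(1350×106×10³) + 1/(1550×202×10³) = 1.018×10⁻⁸ N⁻¹.
P = 0.001155 / 1.018×10⁻⁸ = 113400 N = 113.4 kN.
σ_{brass} = P/A₁ = 113400/1350 = 84.03 MPa, tensile.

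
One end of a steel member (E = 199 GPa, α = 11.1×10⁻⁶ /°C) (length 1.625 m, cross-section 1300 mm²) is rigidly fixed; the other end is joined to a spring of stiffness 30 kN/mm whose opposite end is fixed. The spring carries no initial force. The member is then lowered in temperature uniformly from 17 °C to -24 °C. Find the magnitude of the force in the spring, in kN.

The unrestrained thermal change is αΔT L = 11.1×10⁻⁶ × 41 × 1625 = 0.7395 mm.
Let P be the tensile force in the spring. The member extends elastically by PL/(AE) and the spring stretches by P/k; together these equal δ_free.
P [ L/(AE) + 1/k ] = δ_free → P [ 1625/(1300×199×10³) + 1/(30×10³) ] = 0.7395.
P = 0.7395 / 3.961×10⁻⁵ = 18670 N.

P ≈ 18.7 kN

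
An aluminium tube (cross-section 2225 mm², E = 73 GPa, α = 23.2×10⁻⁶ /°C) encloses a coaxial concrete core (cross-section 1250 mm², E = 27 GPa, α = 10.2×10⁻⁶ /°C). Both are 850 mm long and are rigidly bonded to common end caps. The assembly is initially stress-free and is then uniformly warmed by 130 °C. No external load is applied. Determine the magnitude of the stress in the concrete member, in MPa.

The aluminium has the larger α, so on heating it would change length more than the concrete if both were free. The rigid plates force a common final length, so the aluminium is put into compression and the concrete into tension, with equal and opposite forces P (no external load).
Compatibility of the two members (thermal + elastic change equal): (α₁ − α₂)ΔT = P·[1/(A₁E₁) + 1/(A₂E₂)].
|α₁ − α₂|·ΔT = 13×10⁻⁶ × 130 = 0.00169.
1/(A₁E₁) + 1/(A₂E₂) = 1/(2225×73×10³) + 1/(1250×27×10³) = 3.579×10⁻⁸ N⁻¹.
So P = 0.00169 / 3.579×10⁻⁸ = 47.22 kN.
σ_{concrete} = P/A₂ = 47220/1250 = 37.78 MPa, tensile.

σ ≈ 37.8 MPa (tensile)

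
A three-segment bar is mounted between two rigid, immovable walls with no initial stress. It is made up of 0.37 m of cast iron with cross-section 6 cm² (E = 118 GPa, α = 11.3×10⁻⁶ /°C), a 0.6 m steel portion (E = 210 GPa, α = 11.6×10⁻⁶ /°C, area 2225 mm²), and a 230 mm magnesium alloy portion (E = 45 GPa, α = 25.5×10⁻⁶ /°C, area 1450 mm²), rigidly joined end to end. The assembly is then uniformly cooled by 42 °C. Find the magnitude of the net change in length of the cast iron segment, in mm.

If the supports were absent, the total length change would be Σ αᵢΔT Lᵢ = 11.3×10⁻⁶×42×370 + 11.6×10⁻⁶×42×600 + 25.5×10⁻⁶×42×230 = 0.7143 mm.
Since the ends are fixed, an axial force P builds up, equal in every segment, with P · Σ Lᵢ/(AᵢEᵢ) = δ_free.
Σ Lᵢ/(AᵢEᵢ) = 370/(600×118×10³) + 600/(2225×210×10³) + 230/(1450×45×10³) = 1.004×10⁻⁵ mm/N.
So P = 0.7143 / 1.004×10⁻⁵ = 71.18 kN, tensile.
For the cast iron segment, free thermal change = 11.3×10⁻⁶×42×370 = 0.1756 mm and elastic change from P = 71180×370/(600×118×10³) = 0.372 mm; these oppose, so the net change is 0.196 mm (segment lengthens).

|ΔL| ≈ 0.196 mm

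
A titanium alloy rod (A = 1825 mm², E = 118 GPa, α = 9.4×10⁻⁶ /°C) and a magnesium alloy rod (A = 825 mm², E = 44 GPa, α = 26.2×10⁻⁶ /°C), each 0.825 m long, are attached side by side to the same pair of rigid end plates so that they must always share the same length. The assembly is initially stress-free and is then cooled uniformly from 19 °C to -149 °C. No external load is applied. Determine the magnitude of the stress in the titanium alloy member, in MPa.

Equilibrium of a rigid end plate with no external load gives equal and opposite internal forces ±P in the two members. Since α_{magnesium alloy} > α_{titanium alloy}, cooling drives the magnesium alloy into tension and the titanium alloy into compression.
Setting the final lengths equal and cancelling L: (α₁ − α₂)ΔT = P/(A₁E₁) + P/(A₂E₂).
|α₁ − α₂|·ΔT = 16.8×10⁻⁶ × 168 = 0.002822.
1/(A₁E₁) + 1/(A₂E₂) = 1/(1825×118×10³) + 1/(825×44×10³) = 3.219×10⁻⁸ N⁻¹.
So P = 0.002822 / 3.219×10⁻⁸ = 87.67 kN.
σ_{titanium alloy} = P/A₁ = 87670/1825 = 48.04 MPa, compressive.

σ ≈ 48 MPa (compressive)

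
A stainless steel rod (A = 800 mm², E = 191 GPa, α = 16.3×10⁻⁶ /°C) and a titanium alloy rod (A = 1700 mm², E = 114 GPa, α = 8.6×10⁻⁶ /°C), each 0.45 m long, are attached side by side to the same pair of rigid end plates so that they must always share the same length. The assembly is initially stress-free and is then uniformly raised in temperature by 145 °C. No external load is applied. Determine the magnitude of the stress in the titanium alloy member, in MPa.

σ ≈ 56.1 MPa (tensile)

Both members must finish at the same length. With the larger α, the stainless steel tends to over-expand; the plates restrain it, putting the stainless steel in compression and the titanium alloy in tension. With no external load the two internal forces are equal and opposite, magnitude P.
Equating the net (thermal + elastic) strains gives |α₁ − α₂|·ΔT = P·[1/(A₁E₁) + 1/(A₂E₂)].
|α₁ − α₂|·ΔT = 7.7×10⁻⁶ × 145 = 0.001117.
1/(A₁E₁) + 1/(A₂E₂) = 1/(800×191×10³) + 1/(1700×114×10³) = 1.17×10⁻⁸ N⁻¹.
So P = 0.001117 / 1.17×10⁻⁸ = 95.39 kN.
σ_{titanium alloy} = P/A₂ = 95390/1700 = 56.11 MPa, tensile.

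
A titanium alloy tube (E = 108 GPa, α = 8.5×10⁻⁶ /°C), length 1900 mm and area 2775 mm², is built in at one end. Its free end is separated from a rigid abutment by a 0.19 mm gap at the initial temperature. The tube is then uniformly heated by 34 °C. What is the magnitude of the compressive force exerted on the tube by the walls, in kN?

If the wall were absent the tube would grow by αΔT L = 8.5×10⁻⁶ × 34 × 1900 = 0.5491 mm.
After closing the 0.19 mm clearance, 0.5491 − 0.19 = 0.3591 mm of expansion remains to be suppressed by the wall.
That suppressed elongation corresponds to σ = E·Δ/L = 108×10³ × 0.3591/1900 = 20.41 MPa.
Force on the wall = σA = 20.41 × 2775 mm² = 56.64 kN.

P ≈ 56.6 kN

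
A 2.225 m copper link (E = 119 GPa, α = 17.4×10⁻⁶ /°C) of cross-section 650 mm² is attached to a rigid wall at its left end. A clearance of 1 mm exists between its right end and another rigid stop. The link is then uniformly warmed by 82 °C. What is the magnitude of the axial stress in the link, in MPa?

Free thermal elongation = αΔT L = 17.4×10⁻⁶ × 82 × 2225 = 3.175 mm.
The gap closes (δ_free > 1 mm) and the wall then resists a further 3.175 − 1 = 2.175 mm of expansion.
So σ = E(δ_free − g)/L = 119×10³ × 2.175/2225 = 116.3 MPa.

σ ≈ 116 MPa (compressive)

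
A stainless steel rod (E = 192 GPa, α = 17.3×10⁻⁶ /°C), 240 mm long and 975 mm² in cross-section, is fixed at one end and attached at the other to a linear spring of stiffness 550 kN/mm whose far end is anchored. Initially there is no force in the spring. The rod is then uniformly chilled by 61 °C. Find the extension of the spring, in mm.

δ ≈ 0.149 mm

If the spring were absent the rod would shorten by αΔT L = 17.3×10⁻⁶ × 61 × 240 = 0.2533 mm.
With a force P in the spring, the elastic change of the rod is PL/(AE) and that of the spring is P/k; compatibility requires their sum to equal δ_free.
So P = δ_free / [L/(AE) + 1/k] = 0.2533 / [ 240/(975×192×10³) + 1/(550×10³) ].
P = 0.2533 / 3.1×10⁻⁶ = 81690 N.
Spring extension = P/k = 81690/(550×10³) = 0.1485 mm.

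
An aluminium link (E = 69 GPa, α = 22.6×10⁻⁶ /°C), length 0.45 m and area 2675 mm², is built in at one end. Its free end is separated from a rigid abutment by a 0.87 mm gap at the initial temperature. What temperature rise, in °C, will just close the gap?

ΔT ≈ 85.5 °C

The gap closes when αΔT L = 0.87 mm, since the link is still unstressed at that instant.
So ΔT = g/(αL) = 0.87/(22.6×10⁻⁶ × 450) = 85.55 °C.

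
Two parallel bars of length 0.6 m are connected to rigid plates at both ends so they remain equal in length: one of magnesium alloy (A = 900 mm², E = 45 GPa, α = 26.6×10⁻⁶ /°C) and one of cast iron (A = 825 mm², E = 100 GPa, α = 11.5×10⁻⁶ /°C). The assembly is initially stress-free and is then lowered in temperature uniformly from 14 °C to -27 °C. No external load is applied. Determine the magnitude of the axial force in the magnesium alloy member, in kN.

Equilibrium of a rigid end plate with no external load gives equal and opposite internal forces ±P in the two members. Since α_{magnesium alloy} > α_{cast iron}, cooling drives the magnesium alloy into tension and the cast iron into compression.
Compatibility of the two members (thermal + elastic change equal): (α₁ − α₂)ΔT = P·[1/(A₁E₁) + 1/(A₂E₂)].
|α₁ − α₂|·ΔT = 15.1×10⁻⁶ × 41 = 0.0006191.
1/(A₁E₁) + 1/(A₂E₂) = 1/(900×45×10³) + 1/(825×100×10³) = 3.681×10⁻⁸ N⁻¹.
So P = 0.0006191 / 3.681×10⁻⁸ = 16.82 kN.

P ≈ 16.8 kN (tensile in the magnesium alloy)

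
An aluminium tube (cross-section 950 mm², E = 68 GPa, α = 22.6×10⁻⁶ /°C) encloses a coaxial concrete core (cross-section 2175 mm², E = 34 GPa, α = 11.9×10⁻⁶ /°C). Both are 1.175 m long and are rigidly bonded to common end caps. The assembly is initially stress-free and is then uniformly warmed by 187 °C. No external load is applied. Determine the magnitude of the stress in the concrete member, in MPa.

σ ≈ 31.7 MPa (tensile)

Both members must finish at the same length. With the larger α, the aluminium tends to over-expand; the plates restrain it, putting the aluminium in compression and the concrete in tension. With no external load the two internal forces are equal and opposite, magnitude P.
Equating the net (thermal + elastic) strains gives |α₁ − α₂|·ΔT = P·[1/(A₁E₁) + 1/(A₂E₂)].
|α₁ − α₂|·ΔT = 10.7×10⁻⁶ × 187 = 0.002001.
1/(A₁E₁) + 1/(A₂E₂) = 1/(950×68×10³) + 1/(2175×34×10³) = 2.9×10⁻⁸ N⁻¹.
So P = 0.002001 / 2.9×10⁻⁸ = 68.99 kN.
σ_{concrete} = P/A₂ = 68990/2175 = 31.72 MPa, tensile.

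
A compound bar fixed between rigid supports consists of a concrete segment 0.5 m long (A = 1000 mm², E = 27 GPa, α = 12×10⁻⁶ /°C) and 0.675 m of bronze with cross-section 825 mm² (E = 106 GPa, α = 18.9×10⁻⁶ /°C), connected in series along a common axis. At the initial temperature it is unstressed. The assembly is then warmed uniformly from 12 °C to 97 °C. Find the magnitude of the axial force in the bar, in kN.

P ≈ 60.8 kN (compressive)

If the supports were absent, the total length change would be Σ αᵢΔT Lᵢ = 12×10⁻⁶×85×500 + 18.9×10⁻⁶×85×675 = 1.594 mm.
The rigid supports impose zero overall length change; the single axial force P common to all segments must satisfy P Σ Lᵢ/(AᵢEᵢ) = δ_free.
Σ Lᵢ/(AᵢEᵢ) = 500/(1000×27×10³) + 675/(825×106×10³) = 2.624×10⁻⁵ mm/N.
So P = 1.594 / 2.624×10⁻⁵ = 60.77 kN, compressive.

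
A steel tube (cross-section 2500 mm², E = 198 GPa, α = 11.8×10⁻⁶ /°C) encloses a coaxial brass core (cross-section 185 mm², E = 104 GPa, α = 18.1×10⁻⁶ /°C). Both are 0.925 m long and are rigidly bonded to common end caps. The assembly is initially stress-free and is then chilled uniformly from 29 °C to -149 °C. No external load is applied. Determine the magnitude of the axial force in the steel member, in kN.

Equilibrium of a rigid end plate with no external load gives equal and opposite internal forces ±P in the two members. Since α_{brass} > α_{steel}, cooling drives the brass into tension and the steel into compression.
Equating the net (thermal + elastic) strains gives |α₁ − α₂|·ΔT = P·[1/(A₁E₁) + 1/(A₂E₂)].
|α₁ − α₂|·ΔT = 6.3×10⁻⁶ × 178 = 0.001121.
1/(A₁E₁) + 1/(A₂E₂) = 1/(2500×198×10³) + 1/(185×104×10³) = 5.4×10⁻⁸ N⁻¹.
P = 0.001121 / 5.4×10⁻⁸ = 20770 N = 20.77 kN.

P ≈ 20.8 kN (compressive in the steel)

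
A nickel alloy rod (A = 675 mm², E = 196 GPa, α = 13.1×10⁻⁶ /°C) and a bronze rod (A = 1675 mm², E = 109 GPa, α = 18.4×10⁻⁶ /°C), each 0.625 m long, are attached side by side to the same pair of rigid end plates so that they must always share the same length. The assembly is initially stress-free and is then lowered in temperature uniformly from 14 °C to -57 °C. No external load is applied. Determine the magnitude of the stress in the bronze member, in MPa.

Equilibrium of a rigid end plate with no external load gives equal and opposite internal forces ±P in the two members. Since α_{bronze} > α_{nickel alloy}, cooling drives the bronze into tension and the nickel alloy into compression.
Compatibility of the two members (thermal + elastic change equal): (α₁ − α₂)ΔT = P·[1/(A₁E₁) + 1/(A₂E₂)].
|α₁ − α₂|·ΔT = 5.3×10⁻⁶ × 71 = 0.0003763.
1/(A₁E₁) + 1/(A₂E₂) = 1/(675×196×10³) + 1/(1675×109×10³) = 1.304×10⁻⁸ N⁻¹.
P = 0.0003763 / 1.304×10⁻⁸ = 28870 N = 28.87 kN.
σ_{bronze} = P/A₂ = 28870/1675 = 17.23 MPa, tensile.

σ ≈ 17.2 MPa (tensile)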